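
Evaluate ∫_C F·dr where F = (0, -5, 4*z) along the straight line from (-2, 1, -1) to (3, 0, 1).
5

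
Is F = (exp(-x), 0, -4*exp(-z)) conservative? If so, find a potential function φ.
Yes, F is conservative. φ = 4*exp(-z) - exp(-x)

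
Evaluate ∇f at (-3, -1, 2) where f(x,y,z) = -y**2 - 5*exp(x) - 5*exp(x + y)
(-(5 + 5*E)*exp(-4), 2 - 5*exp(-4), 0)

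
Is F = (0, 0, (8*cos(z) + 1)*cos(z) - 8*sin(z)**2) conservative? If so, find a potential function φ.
Yes, F is conservative. φ = (8*cos(z) + 1)*sin(z)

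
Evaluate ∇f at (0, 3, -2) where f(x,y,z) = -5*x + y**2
(-5, 6, 0)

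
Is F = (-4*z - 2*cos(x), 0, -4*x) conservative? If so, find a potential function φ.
Yes, F is conservative. φ = -4*x*z - 2*sin(x)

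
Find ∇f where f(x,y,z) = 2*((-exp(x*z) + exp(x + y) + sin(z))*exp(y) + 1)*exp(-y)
(-2*z*exp(x*z) + 2*exp(x + y), (2*exp(x + 2*y) - 2)*exp(-y), -2*x*exp(x*z) + 2*cos(z))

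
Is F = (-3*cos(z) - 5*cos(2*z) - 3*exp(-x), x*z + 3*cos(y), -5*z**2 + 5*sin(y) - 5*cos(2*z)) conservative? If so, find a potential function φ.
No, ∇×F = (-x + 5*cos(y), (20*cos(z) + 3)*sin(z), z) ≠ 0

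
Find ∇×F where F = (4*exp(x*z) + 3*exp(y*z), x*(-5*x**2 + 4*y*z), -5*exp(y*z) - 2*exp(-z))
(-4*x*y - 5*z*exp(y*z), 4*x*exp(x*z) + 3*y*exp(y*z), -15*x**2 + 4*y*z - 3*z*exp(y*z))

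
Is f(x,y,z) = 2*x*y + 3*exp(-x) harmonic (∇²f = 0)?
No, ∇²f = 3*exp(-x)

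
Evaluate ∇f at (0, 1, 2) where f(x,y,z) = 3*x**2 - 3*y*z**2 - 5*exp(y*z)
(0, -10*exp(2) - 12, -5*exp(2) - 12)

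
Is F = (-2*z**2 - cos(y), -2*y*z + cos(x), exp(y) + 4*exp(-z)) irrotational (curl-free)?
No, ∇×F = (2*y + exp(y), -4*z, -sin(x) - sin(y))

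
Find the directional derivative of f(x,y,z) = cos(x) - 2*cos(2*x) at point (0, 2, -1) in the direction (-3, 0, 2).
0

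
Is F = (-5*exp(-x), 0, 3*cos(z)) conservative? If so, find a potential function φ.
Yes, F is conservative. φ = 3*sin(z) + 5*exp(-x)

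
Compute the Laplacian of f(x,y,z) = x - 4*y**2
-8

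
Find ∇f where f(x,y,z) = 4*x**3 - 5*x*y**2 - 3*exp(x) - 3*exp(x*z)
(12*x**2 - 5*y**2 - 3*z*exp(x*z) - 3*exp(x), -10*x*y, -3*x*exp(x*z))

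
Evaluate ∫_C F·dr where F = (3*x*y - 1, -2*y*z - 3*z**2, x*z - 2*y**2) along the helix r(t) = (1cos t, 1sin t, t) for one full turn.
-13*pi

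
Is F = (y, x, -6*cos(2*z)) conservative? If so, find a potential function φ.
Yes, F is conservative. φ = x*y - 3*sin(2*z)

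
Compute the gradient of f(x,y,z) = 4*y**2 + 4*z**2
(0, 8*y, 8*z)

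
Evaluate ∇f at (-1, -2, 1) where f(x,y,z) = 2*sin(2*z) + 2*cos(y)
(0, 2*sin(2), 4*cos(2))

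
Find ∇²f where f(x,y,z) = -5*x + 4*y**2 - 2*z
8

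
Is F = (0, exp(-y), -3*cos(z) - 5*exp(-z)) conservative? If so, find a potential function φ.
Yes, F is conservative. φ = -3*sin(z) + 5*exp(-z) - exp(-y)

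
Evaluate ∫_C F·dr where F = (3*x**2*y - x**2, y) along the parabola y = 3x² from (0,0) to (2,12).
1904/15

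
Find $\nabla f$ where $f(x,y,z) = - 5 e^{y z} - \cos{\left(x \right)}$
(sin(x), -5*z*exp(y*z), -5*y*exp(y*z))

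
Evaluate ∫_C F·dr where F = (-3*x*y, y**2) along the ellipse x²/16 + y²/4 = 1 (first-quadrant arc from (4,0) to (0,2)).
104/3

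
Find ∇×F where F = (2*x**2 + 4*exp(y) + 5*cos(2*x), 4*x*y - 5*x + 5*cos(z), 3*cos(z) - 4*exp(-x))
(5*sin(z), -4*exp(-x), 4*y - 4*exp(y) - 5)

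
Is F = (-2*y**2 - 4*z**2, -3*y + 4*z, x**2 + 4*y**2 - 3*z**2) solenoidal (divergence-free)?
No, ∇·F = -6*z - 3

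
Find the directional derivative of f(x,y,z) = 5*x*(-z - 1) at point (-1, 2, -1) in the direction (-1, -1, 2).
5*sqrt(6)/3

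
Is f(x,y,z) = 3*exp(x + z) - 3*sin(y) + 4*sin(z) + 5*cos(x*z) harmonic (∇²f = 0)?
No, ∇²f = -5*x**2*cos(x*z) - 5*z**2*cos(x*z) + 6*exp(x + z) + 3*sin(y) - 4*sin(z)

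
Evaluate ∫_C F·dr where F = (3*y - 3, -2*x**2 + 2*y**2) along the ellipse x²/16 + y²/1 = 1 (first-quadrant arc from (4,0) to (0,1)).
-3*pi - 26/3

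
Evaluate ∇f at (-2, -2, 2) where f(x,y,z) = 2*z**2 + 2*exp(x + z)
(2, 0, 10)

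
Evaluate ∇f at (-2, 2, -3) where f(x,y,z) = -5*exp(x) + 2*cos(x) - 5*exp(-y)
(-5*exp(-2) + 2*sin(2), 5*exp(-2), 0)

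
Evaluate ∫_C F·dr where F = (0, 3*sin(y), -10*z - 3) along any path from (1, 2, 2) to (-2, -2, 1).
18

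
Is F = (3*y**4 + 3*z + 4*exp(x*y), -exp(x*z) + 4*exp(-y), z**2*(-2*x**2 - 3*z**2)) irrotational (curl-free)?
No, ∇×F = (x*exp(x*z), 4*x*z**2 + 3, -4*x*exp(x*y) - 12*y**3 - z*exp(x*z))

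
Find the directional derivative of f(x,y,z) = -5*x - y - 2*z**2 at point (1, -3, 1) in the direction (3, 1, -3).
-4*sqrt(19)/19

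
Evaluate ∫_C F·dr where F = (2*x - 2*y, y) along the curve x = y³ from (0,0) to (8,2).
42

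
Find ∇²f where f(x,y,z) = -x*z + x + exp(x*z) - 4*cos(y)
x**2*exp(x*z) + z**2*exp(x*z) + 4*cos(y)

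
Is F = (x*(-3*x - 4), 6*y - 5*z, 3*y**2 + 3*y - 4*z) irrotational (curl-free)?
No, ∇×F = (6*y + 8, 0, 0)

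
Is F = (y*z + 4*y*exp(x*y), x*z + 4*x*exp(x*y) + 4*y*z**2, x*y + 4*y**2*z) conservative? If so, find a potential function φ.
Yes, F is conservative. φ = x*y*z + 2*y**2*z**2 + 4*exp(x*y)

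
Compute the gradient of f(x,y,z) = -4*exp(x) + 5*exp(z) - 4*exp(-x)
(-8*sinh(x), 0, 5*exp(z))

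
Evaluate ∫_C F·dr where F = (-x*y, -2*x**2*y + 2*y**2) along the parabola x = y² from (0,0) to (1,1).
-1/15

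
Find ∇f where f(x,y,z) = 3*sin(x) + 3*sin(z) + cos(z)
(3*cos(x), 0, -sin(z) + 3*cos(z))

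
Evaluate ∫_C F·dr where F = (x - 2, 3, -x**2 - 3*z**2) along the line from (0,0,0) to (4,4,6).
-236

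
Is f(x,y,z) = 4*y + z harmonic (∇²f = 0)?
Yes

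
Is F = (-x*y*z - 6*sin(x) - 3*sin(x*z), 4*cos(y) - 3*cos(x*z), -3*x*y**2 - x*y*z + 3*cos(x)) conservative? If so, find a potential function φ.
No, ∇×F = (-x*(6*y + z + 3*sin(x*z)), -x*y - 3*x*cos(x*z) + 3*y**2 + y*z + 3*sin(x), z*(x + 3*sin(x*z))) ≠ 0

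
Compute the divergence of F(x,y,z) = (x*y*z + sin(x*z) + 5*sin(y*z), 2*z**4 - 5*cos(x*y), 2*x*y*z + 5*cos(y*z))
2*x*y + 5*x*sin(x*y) + y*z - 5*y*sin(y*z) + z*cos(x*z)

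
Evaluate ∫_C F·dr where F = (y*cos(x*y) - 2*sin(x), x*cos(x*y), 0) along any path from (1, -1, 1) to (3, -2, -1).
2*cos(3) - 2*cos(1) - sin(6) + sin(1)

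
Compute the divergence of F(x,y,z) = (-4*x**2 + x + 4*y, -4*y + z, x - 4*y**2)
-8*x - 3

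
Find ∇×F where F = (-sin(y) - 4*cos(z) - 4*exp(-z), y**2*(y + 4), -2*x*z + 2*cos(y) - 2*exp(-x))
(-2*sin(y), 2*z + 4*sin(z) + 4*exp(-z) - 2*exp(-x), cos(y))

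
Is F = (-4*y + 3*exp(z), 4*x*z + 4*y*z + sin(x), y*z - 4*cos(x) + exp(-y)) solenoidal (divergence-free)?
No, ∇·F = y + 4*z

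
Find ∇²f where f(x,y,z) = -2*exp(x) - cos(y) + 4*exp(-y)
-2*exp(x) + cos(y) + 4*exp(-y)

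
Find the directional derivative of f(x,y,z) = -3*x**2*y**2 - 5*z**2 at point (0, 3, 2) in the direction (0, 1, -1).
10*sqrt(2)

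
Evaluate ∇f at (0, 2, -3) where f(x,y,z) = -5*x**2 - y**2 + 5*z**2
(0, -4, -30)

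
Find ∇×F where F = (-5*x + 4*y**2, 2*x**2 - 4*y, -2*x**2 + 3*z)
(0, 4*x, 4*x - 8*y)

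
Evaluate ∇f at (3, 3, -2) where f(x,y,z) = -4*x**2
(-24, 0, 0)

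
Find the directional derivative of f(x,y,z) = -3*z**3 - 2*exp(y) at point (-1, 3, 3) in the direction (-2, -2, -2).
sqrt(3)*(2*exp(3) + 81)/3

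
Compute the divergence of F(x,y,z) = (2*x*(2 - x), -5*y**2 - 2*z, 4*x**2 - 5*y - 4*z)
-4*x - 10*y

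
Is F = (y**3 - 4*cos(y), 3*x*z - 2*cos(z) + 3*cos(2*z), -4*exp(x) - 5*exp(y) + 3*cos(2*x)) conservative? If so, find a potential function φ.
No, ∇×F = (-3*x - 5*exp(y) - 2*sin(z) + 6*sin(2*z), 4*exp(x) + 6*sin(2*x), -3*y**2 + 3*z - 4*sin(y)) ≠ 0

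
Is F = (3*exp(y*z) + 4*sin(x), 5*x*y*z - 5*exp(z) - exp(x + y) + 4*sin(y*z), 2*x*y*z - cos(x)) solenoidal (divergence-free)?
No, ∇·F = 2*x*y + 5*x*z + 4*z*cos(y*z) - exp(x + y) + 4*cos(x)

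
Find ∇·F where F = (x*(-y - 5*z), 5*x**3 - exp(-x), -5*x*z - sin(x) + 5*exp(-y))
-5*x - y - 5*z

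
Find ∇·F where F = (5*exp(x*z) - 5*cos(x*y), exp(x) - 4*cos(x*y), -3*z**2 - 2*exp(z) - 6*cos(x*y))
4*x*sin(x*y) + 5*y*sin(x*y) + 5*z*exp(x*z) - 6*z - 2*exp(z)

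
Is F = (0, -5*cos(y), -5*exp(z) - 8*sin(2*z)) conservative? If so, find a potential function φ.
Yes, F is conservative. φ = -5*exp(z) - 5*sin(y) + 4*cos(2*z)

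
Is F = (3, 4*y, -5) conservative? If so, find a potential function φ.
Yes, F is conservative. φ = 3*x + 2*y**2 - 5*z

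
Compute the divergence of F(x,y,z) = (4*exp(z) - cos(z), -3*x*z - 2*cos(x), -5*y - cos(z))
sin(z)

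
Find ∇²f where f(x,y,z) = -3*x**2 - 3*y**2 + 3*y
-12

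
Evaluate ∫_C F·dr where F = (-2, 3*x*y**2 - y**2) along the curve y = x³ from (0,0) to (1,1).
-43/30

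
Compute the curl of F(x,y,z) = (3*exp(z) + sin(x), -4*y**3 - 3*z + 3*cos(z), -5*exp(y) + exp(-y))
(-5*exp(y) + 3*sin(z) + 3 - exp(-y), 3*exp(z), 0)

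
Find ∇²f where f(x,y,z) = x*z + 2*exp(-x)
2*exp(-x)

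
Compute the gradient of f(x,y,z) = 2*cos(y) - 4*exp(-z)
(0, -2*sin(y), 4*exp(-z))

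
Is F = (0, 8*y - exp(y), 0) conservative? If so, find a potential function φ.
Yes, F is conservative. φ = 4*y**2 - exp(y)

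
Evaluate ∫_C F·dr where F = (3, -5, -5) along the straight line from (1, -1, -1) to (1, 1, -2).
-5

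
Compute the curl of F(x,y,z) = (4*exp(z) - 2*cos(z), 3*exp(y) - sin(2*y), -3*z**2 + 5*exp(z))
(0, 4*exp(z) + 2*sin(z), 0)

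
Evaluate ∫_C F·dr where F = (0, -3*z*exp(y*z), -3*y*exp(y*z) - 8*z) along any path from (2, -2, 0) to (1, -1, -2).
-3*exp(2) - 13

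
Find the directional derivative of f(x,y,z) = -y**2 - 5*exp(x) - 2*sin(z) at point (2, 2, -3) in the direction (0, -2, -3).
2*sqrt(13)*(3*cos(3) + 4)/13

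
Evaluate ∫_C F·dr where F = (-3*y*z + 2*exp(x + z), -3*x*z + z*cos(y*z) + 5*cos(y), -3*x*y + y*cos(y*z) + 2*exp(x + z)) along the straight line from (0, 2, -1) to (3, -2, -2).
-36 - 9*sin(2) + sin(4) - 2*exp(-1) + 2*E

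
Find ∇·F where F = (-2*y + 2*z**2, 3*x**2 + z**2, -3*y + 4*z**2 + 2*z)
8*z + 2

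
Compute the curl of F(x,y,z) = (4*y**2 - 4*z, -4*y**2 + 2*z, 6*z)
(-2, -4, -8*y)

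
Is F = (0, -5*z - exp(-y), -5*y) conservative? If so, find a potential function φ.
Yes, F is conservative. φ = -5*y*z + exp(-y)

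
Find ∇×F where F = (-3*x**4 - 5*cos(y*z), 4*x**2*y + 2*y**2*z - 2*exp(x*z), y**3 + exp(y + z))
(2*x*exp(x*z) + y**2 + exp(y + z), 5*y*sin(y*z), 8*x*y - 2*z*exp(x*z) - 5*z*sin(y*z))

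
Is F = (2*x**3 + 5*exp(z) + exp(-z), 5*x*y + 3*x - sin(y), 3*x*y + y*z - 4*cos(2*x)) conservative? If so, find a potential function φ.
No, ∇×F = (3*x + z, -3*y + 5*exp(z) - 8*sin(2*x) - exp(-z), 5*y + 3) ≠ 0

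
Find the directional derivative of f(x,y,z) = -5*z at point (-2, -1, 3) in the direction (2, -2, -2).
5*sqrt(3)/3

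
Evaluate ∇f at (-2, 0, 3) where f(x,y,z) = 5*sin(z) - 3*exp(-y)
(0, 3, 5*cos(3))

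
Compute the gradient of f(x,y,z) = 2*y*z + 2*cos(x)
(-2*sin(x), 2*z, 2*y)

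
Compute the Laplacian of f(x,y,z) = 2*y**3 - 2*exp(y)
12*y - 2*exp(y)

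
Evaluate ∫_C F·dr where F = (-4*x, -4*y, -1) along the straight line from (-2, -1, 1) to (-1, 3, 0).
-9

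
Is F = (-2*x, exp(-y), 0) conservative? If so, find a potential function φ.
Yes, F is conservative. φ = -x**2 - exp(-y)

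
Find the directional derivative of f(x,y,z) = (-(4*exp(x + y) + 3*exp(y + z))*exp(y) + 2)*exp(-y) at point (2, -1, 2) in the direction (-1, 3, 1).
-26*sqrt(11)*E/11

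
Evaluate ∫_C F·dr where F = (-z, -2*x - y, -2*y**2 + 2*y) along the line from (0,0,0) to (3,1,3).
-7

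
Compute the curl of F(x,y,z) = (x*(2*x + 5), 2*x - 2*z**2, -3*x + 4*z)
(4*z, 3, 2)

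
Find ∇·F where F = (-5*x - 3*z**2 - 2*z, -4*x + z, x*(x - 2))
-5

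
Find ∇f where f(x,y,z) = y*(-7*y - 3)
(0, -14*y - 3, 0)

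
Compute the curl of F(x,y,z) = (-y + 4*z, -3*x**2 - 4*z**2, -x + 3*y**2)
(6*y + 8*z, 5, 1 - 6*x)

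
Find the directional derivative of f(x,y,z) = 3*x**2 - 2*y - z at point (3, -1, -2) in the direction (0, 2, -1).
-3*sqrt(5)/5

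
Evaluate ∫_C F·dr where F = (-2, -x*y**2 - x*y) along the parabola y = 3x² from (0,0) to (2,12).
-38732/35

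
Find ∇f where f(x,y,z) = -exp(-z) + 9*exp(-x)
(-9*exp(-x), 0, exp(-z))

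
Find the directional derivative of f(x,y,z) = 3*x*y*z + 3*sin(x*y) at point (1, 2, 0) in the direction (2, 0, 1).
6*sqrt(5)*(2*cos(2) + 1)/5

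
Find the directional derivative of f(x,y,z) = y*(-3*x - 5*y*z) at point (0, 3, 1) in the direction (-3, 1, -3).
132*sqrt(19)/19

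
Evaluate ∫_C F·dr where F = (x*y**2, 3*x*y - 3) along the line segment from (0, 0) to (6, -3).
144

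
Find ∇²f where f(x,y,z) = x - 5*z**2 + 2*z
-10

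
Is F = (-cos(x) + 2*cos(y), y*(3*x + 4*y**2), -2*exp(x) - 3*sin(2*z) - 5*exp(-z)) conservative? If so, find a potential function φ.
No, ∇×F = (0, 2*exp(x), 3*y + 2*sin(y)) ≠ 0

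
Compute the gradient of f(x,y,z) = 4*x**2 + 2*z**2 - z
(8*x, 0, 4*z - 1)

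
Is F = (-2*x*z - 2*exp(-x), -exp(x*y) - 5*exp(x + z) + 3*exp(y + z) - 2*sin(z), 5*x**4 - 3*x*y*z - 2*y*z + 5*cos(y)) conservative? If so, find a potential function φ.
No, ∇×F = (-3*x*z - 2*z + 5*exp(x + z) - 3*exp(y + z) - 5*sin(y) + 2*cos(z), -20*x**3 - 2*x + 3*y*z, -y*exp(x*y) - 5*exp(x + z)) ≠ 0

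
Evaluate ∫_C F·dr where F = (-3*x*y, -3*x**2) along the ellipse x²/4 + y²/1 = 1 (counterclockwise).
0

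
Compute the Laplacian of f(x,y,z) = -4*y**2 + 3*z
-8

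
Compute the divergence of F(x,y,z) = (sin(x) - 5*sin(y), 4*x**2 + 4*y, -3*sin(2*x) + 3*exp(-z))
cos(x) + 4 - 3*exp(-z)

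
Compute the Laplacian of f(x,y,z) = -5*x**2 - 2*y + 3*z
-10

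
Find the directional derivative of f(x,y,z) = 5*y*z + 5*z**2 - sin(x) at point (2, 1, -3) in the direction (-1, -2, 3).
sqrt(14)*(-45 + cos(2))/14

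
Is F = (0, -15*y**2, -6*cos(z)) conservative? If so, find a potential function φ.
Yes, F is conservative. φ = -5*y**3 - 6*sin(z)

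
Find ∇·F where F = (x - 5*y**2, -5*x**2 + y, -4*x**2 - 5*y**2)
2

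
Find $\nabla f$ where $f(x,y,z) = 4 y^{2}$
(0, 8*y, 0)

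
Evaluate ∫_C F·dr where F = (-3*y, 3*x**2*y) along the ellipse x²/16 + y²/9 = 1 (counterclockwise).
36*pi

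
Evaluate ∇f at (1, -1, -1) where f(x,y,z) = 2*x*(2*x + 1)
(10, 0, 0)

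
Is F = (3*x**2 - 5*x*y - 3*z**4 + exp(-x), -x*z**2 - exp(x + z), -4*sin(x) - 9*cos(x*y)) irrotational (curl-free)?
No, ∇×F = (2*x*z + 9*x*sin(x*y) + exp(x + z), -9*y*sin(x*y) - 12*z**3 + 4*cos(x), 5*x - z**2 - exp(x + z))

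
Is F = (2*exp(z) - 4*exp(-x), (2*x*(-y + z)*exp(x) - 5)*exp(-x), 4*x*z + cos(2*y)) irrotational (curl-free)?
No, ∇×F = (-2*x - 2*sin(2*y), -4*z + 2*exp(z), -2*y + 2*z + 5*exp(-x))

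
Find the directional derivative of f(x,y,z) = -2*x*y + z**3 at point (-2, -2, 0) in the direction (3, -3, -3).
0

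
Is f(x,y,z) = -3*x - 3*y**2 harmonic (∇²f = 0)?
No, ∇²f = -6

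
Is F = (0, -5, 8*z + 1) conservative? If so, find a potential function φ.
Yes, F is conservative. φ = -5*y + 4*z**2 + z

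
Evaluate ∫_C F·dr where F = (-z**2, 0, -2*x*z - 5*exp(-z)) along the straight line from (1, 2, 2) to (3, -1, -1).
-5*exp(-2) + 1 + 5*E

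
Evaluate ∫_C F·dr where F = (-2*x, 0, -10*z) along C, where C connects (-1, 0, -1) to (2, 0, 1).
-3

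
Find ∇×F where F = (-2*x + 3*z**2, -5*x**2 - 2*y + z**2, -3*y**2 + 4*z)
(-6*y - 2*z, 6*z, -10*x)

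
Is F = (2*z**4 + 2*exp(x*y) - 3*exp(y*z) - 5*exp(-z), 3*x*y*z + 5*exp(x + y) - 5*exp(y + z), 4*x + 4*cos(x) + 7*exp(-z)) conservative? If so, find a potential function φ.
No, ∇×F = (-3*x*y + 5*exp(y + z), -3*y*exp(y*z) + 8*z**3 + 4*sin(x) - 4 + 5*exp(-z), -2*x*exp(x*y) + 3*y*z + 3*z*exp(y*z) + 5*exp(x + y)) ≠ 0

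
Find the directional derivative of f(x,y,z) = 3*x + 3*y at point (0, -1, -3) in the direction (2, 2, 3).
12*sqrt(17)/17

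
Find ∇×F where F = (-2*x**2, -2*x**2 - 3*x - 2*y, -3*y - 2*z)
(-3, 0, -4*x - 3)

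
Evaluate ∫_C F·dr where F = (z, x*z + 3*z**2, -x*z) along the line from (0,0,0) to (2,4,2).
62/3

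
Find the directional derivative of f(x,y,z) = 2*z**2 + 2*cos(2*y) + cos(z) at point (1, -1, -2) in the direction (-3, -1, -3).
sqrt(19)*(24 - 7*sin(2))/19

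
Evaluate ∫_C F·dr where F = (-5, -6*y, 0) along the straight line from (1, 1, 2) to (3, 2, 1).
-19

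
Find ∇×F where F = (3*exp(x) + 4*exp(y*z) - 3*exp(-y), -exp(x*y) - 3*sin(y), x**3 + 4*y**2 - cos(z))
(8*y, -3*x**2 + 4*y*exp(y*z), -y*exp(x*y) - 4*z*exp(y*z) - 3*exp(-y))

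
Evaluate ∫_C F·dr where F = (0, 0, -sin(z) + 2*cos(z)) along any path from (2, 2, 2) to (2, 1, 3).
-2*sin(2) + cos(3) + 2*sin(3) - cos(2)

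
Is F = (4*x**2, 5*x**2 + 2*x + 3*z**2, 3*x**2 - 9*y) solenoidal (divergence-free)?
No, ∇·F = 8*x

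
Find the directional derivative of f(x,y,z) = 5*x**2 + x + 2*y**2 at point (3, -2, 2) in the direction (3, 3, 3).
23*sqrt(3)/3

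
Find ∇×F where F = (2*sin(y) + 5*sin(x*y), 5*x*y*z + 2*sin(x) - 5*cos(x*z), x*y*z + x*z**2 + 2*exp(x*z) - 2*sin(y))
(-5*x*y + x*z - 5*x*sin(x*z) - 2*cos(y), z*(-y - z - 2*exp(x*z)), -5*x*cos(x*y) + 5*y*z + 5*z*sin(x*z) + 2*cos(x) - 2*cos(y))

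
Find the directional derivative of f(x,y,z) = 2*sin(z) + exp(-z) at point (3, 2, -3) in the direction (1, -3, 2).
sqrt(14)*(-exp(3) + 2*cos(3))/7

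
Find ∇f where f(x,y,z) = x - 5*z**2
(1, 0, -10*z)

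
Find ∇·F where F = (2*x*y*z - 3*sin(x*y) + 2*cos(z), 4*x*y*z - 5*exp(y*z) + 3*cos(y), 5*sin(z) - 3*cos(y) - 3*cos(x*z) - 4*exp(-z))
4*x*z + 3*x*sin(x*z) + 2*y*z - 3*y*cos(x*y) - 5*z*exp(y*z) - 3*sin(y) + 5*cos(z) + 4*exp(-z)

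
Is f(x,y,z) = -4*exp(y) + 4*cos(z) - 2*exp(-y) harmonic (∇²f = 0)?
No, ∇²f = -4*exp(y) - 4*cos(z) - 2*exp(-y)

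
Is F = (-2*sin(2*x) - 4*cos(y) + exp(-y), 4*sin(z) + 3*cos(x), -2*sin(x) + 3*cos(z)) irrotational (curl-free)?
No, ∇×F = (-4*cos(z), 2*cos(x), -3*sin(x) - 4*sin(y) + exp(-y))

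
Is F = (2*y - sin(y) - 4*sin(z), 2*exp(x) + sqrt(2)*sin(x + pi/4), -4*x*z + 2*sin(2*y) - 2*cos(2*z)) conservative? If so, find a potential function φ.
No, ∇×F = (4*cos(2*y), 4*z - 4*cos(z), 2*exp(x) + cos(y) + sqrt(2)*cos(x + pi/4) - 2) ≠ 0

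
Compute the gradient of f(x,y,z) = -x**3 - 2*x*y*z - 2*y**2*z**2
(-3*x**2 - 2*y*z, 2*z*(-x - 2*y*z), 2*y*(-x - 2*y*z))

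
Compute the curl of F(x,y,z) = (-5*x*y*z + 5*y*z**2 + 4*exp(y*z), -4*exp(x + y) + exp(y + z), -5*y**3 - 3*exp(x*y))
(-3*x*exp(x*y) - 15*y**2 - exp(y + z), y*(-5*x + 10*z + 3*exp(x*y) + 4*exp(y*z)), 5*x*z - 5*z**2 - 4*z*exp(y*z) - 4*exp(x + y))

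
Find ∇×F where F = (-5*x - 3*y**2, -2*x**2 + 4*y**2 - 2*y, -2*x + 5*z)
(0, 2, -4*x + 6*y)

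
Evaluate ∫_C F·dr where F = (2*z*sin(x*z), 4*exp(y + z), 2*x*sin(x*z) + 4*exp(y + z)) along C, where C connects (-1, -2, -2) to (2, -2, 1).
-(4 - 4*exp(3))*exp(-4)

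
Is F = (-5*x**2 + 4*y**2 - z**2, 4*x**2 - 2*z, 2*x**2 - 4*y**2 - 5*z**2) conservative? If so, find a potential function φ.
No, ∇×F = (2 - 8*y, -4*x - 2*z, 8*x - 8*y) ≠ 0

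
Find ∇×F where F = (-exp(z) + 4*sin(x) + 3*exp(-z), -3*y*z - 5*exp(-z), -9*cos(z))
(3*y - 5*exp(-z), -exp(z) - 3*exp(-z), 0)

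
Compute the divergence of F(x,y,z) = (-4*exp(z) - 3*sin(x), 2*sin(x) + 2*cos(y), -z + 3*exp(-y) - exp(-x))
-2*sin(y) - 3*cos(x) - 1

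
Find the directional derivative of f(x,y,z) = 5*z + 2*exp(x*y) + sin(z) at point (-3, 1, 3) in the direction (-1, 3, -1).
sqrt(11)*(-(cos(3) + 5)*exp(3) - 20)*exp(-3)/11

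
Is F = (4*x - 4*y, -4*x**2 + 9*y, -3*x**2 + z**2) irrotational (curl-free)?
No, ∇×F = (0, 6*x, 4 - 8*x)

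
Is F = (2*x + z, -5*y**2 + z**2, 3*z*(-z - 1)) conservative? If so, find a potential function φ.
No, ∇×F = (-2*z, 1, 0) ≠ 0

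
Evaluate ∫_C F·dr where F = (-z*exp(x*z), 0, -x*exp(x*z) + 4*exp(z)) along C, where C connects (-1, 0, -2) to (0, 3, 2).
-1 + cosh(2) + 9*sinh(2)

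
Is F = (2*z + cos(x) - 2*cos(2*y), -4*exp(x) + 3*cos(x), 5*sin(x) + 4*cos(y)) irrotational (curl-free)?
No, ∇×F = (-4*sin(y), 2 - 5*cos(x), -4*exp(x) - 3*sin(x) - 4*sin(2*y))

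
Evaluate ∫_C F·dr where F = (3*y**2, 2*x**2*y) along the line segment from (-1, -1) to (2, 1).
5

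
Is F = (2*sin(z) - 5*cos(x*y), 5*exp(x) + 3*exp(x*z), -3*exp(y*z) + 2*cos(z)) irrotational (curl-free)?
No, ∇×F = (-3*x*exp(x*z) - 3*z*exp(y*z), 2*cos(z), -5*x*sin(x*y) + 3*z*exp(x*z) + 5*exp(x))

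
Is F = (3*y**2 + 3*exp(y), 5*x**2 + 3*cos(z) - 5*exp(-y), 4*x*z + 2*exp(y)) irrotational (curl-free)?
No, ∇×F = (2*exp(y) + 3*sin(z), -4*z, 10*x - 6*y - 3*exp(y))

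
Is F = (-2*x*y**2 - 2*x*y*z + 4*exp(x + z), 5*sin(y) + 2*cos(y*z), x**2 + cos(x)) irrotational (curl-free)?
No, ∇×F = (2*y*sin(y*z), -2*x*y - 2*x + 4*exp(x + z) + sin(x), 2*x*(2*y + z))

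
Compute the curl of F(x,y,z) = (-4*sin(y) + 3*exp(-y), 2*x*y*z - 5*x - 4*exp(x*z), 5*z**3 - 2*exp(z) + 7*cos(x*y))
(x*(-2*y + 4*exp(x*z) - 7*sin(x*y)), 7*y*sin(x*y), 2*y*z - 4*z*exp(x*z) + 4*cos(y) - 5 + 3*exp(-y))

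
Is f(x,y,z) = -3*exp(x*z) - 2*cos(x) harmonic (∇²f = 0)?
No, ∇²f = -3*x**2*exp(x*z) - 3*z**2*exp(x*z) + 2*cos(x)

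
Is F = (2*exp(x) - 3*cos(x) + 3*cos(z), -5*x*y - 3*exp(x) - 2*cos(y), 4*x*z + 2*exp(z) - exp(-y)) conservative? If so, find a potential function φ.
No, ∇×F = (exp(-y), -4*z - 3*sin(z), -5*y - 3*exp(x)) ≠ 0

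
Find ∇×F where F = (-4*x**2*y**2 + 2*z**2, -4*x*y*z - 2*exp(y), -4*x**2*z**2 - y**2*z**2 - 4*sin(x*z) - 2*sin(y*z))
(4*x*y - 2*y*z**2 - 2*z*cos(y*z), 4*z*(2*x*z + cos(x*z) + 1), 4*y*(2*x**2 - z))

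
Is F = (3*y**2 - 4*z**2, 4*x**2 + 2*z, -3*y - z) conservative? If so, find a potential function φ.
No, ∇×F = (-5, -8*z, 8*x - 6*y) ≠ 0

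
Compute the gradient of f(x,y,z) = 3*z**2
(0, 0, 6*z)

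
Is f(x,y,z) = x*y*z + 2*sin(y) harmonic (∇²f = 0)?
No, ∇²f = -2*sin(y)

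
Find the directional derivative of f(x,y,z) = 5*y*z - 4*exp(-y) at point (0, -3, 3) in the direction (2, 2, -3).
sqrt(17)*(75 + 8*exp(3))/17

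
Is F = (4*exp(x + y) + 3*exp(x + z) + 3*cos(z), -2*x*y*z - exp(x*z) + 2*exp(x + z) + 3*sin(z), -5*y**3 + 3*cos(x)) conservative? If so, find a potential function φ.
No, ∇×F = (2*x*y + x*exp(x*z) - 15*y**2 - 2*exp(x + z) - 3*cos(z), 3*exp(x + z) + 3*sin(x) - 3*sin(z), -2*y*z - z*exp(x*z) - 4*exp(x + y) + 2*exp(x + z)) ≠ 0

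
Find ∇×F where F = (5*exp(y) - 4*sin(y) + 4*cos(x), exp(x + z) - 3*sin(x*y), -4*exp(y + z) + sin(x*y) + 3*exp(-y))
(((x*cos(x*y) - exp(x + z) - 4*exp(y + z))*exp(y) - 3)*exp(-y), -y*cos(x*y), -3*y*cos(x*y) - 5*exp(y) + exp(x + z) + 4*cos(y))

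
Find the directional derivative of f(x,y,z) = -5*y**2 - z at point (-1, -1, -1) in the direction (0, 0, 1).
-1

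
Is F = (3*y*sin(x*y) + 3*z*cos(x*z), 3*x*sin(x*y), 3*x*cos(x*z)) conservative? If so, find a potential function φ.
Yes, F is conservative. φ = 3*sin(x*z) - 3*cos(x*y)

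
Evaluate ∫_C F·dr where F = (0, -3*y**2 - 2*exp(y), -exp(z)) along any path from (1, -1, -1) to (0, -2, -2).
-3*exp(-2) + 3*exp(-1) + 7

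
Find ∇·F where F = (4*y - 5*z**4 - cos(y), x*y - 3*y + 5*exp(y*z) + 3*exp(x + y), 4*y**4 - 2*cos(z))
x + 5*z*exp(y*z) + 3*exp(x + y) + 2*sin(z) - 3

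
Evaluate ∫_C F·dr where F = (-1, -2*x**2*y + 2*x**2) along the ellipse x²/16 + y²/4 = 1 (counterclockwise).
0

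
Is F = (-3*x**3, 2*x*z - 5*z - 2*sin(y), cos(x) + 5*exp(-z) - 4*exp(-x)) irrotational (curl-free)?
No, ∇×F = (5 - 2*x, sin(x) - 4*exp(-x), 2*z)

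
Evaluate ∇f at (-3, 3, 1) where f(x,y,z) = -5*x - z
(-5, 0, -1)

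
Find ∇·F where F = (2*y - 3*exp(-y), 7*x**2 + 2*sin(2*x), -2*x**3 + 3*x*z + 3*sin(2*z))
3*x + 6*cos(2*z)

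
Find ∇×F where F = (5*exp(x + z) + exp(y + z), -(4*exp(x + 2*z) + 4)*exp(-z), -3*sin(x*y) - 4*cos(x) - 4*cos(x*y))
(4*x*sin(x*y) - 3*x*cos(x*y) + 4*exp(x + z) - 4*exp(-z), -4*y*sin(x*y) + 3*y*cos(x*y) + 5*exp(x + z) + exp(y + z) - 4*sin(x), (-4*exp(x) - exp(y))*exp(z))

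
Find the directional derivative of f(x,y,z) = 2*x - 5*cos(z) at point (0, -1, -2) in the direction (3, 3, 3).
sqrt(3)*(2 - 5*sin(2))/3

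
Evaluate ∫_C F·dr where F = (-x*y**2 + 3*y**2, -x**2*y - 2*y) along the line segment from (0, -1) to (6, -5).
-288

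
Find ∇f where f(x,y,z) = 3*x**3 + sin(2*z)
(9*x**2, 0, 2*cos(2*z))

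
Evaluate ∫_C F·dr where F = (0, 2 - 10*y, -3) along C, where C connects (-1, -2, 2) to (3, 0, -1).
33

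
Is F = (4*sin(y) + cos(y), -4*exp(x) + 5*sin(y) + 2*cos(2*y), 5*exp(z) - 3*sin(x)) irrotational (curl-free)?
No, ∇×F = (0, 3*cos(x), -4*exp(x) + sin(y) - 4*cos(y))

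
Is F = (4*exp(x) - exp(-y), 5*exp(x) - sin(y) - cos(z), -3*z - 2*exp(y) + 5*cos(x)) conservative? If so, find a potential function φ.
No, ∇×F = (-2*exp(y) - sin(z), 5*sin(x), 5*exp(x) - exp(-y)) ≠ 0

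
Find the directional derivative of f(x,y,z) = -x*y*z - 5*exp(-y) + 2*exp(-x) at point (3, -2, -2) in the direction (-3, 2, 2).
2*sqrt(17)*(3 + 18*exp(3) + 5*exp(5))*exp(-3)/17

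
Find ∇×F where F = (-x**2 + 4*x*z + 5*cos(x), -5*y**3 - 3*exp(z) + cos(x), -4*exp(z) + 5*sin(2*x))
(3*exp(z), 4*x - 10*cos(2*x), -sin(x))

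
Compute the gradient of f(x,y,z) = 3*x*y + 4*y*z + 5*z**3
(3*y, 3*x + 4*z, 4*y + 15*z**2)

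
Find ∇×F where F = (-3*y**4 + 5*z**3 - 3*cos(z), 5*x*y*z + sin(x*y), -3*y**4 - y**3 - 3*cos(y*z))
(-5*x*y - 12*y**3 - 3*y**2 + 3*z*sin(y*z), 15*z**2 + 3*sin(z), y*(12*y**2 + 5*z + cos(x*y)))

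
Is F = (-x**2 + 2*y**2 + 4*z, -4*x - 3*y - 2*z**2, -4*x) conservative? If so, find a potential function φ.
No, ∇×F = (4*z, 8, -4*y - 4) ≠ 0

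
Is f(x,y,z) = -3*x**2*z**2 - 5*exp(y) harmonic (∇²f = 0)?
No, ∇²f = -6*x**2 - 6*z**2 - 5*exp(y)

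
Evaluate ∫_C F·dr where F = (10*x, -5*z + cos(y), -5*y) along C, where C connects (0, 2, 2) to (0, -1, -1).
-sin(2) - sin(1) + 15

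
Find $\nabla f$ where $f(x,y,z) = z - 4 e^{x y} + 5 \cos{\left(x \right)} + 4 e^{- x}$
(-4*y*exp(x*y) - 5*sin(x) - 4*exp(-x), -4*x*exp(x*y), 1)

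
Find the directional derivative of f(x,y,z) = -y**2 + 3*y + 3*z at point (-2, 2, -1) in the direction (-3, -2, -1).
-sqrt(14)/14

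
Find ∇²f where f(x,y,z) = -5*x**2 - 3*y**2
-16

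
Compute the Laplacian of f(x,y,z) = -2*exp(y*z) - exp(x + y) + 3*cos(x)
-2*y**2*exp(y*z) - 2*z**2*exp(y*z) - 2*exp(x + y) - 3*cos(x)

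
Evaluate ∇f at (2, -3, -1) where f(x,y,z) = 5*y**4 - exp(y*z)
(0, -540 + exp(3), 3*exp(3))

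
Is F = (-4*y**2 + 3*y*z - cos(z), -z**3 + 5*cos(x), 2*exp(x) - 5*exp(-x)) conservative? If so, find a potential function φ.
No, ∇×F = (3*z**2, 3*y - 2*exp(x) + sin(z) - 5*exp(-x), 8*y - 3*z - 5*sin(x)) ≠ 0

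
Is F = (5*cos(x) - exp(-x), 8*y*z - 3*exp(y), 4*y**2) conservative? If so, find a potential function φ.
Yes, F is conservative. φ = 4*y**2*z - 3*exp(y) + 5*sin(x) + exp(-x)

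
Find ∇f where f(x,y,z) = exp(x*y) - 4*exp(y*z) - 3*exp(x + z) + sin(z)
(y*exp(x*y) - 3*exp(x + z), x*exp(x*y) - 4*z*exp(y*z), -4*y*exp(y*z) - 3*exp(x + z) + cos(z))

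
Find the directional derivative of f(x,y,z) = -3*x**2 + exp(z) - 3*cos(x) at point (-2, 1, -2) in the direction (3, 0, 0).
12 - 3*sin(2)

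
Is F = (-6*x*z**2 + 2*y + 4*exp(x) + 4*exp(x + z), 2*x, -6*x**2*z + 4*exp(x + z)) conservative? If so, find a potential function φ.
Yes, F is conservative. φ = -3*x**2*z**2 + 2*x*y + 4*exp(x) + 4*exp(x + z)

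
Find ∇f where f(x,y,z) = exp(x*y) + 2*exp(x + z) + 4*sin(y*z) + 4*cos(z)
(y*exp(x*y) + 2*exp(x + z), x*exp(x*y) + 4*z*cos(y*z), 4*y*cos(y*z) + 2*exp(x + z) - 4*sin(z))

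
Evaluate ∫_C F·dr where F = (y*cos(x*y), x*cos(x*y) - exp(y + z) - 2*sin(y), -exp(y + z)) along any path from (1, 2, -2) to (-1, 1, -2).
-sin(2) - sin(1) - exp(-1) - 2*cos(2) + 1 + 2*cos(1)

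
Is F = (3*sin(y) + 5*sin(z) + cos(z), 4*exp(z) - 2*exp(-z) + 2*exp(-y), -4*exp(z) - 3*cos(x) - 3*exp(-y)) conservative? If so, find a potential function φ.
No, ∇×F = (-4*exp(z) - 2*exp(-z) + 3*exp(-y), -3*sin(x) - sin(z) + 5*cos(z), -3*cos(y)) ≠ 0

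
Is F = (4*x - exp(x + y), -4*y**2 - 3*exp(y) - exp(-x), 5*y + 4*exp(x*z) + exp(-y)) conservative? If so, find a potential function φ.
No, ∇×F = (5 - exp(-y), -4*z*exp(x*z), (exp(2*x + y) + 1)*exp(-x)) ≠ 0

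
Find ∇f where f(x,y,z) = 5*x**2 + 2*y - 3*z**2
(10*x, 2, -6*z)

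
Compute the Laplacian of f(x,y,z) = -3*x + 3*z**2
6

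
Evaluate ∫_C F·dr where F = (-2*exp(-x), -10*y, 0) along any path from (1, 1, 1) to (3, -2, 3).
-15 - 2*exp(-1) + 2*exp(-3)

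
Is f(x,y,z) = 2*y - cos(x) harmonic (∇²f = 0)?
No, ∇²f = cos(x)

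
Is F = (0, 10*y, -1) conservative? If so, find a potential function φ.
Yes, F is conservative. φ = 5*y**2 - z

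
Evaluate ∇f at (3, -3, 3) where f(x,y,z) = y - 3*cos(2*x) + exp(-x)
(6*sin(6) - exp(-3), 1, 0)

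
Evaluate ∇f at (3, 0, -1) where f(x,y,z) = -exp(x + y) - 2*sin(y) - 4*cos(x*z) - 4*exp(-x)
(-exp(3) + 4*exp(-3) + 4*sin(3), -exp(3) - 2, -12*sin(3))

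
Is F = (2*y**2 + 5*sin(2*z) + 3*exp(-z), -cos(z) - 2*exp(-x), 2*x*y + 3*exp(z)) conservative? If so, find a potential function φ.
No, ∇×F = (2*x - sin(z), -2*y + 10*cos(2*z) - 3*exp(-z), -4*y + 2*exp(-x)) ≠ 0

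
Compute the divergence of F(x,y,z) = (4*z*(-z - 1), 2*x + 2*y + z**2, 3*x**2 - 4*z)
-2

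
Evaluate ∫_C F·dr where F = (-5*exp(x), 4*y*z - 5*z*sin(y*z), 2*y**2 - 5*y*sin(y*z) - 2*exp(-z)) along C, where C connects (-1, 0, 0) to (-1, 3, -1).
-25 + 5*cos(3) + 2*E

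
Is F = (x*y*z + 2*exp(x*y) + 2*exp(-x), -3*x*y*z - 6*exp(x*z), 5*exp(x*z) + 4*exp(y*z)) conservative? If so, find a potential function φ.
No, ∇×F = (3*x*y + 6*x*exp(x*z) + 4*z*exp(y*z), x*y - 5*z*exp(x*z), -x*z - 2*x*exp(x*y) - 3*y*z - 6*z*exp(x*z)) ≠ 0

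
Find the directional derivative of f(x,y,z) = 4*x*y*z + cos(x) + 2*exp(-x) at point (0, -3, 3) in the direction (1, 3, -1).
-38*sqrt(11)/11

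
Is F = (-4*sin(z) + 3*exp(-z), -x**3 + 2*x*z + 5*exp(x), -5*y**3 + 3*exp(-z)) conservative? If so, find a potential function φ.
No, ∇×F = (-2*x - 15*y**2, -4*cos(z) - 3*exp(-z), -3*x**2 + 2*z + 5*exp(x)) ≠ 0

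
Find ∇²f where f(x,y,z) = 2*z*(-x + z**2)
12*z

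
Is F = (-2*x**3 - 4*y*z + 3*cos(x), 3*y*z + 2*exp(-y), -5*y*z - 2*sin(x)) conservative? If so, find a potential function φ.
No, ∇×F = (-3*y - 5*z, -4*y + 2*cos(x), 4*z) ≠ 0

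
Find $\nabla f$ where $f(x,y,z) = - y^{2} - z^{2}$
(0, -2*y, -2*z)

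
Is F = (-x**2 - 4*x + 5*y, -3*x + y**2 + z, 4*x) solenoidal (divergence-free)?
No, ∇·F = -2*x + 2*y - 4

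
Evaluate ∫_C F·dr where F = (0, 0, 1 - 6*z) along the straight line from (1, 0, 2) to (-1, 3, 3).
-14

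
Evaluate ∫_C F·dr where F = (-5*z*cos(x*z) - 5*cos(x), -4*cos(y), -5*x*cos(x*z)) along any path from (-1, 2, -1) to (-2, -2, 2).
5*sin(4) + 13*sin(2)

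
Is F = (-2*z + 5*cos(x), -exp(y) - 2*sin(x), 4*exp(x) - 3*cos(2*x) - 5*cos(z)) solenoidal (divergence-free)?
No, ∇·F = -exp(y) - 5*sin(x) + 5*sin(z)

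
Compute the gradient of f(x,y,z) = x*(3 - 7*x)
(3 - 14*x, 0, 0)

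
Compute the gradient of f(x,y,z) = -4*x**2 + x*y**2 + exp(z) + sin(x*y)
(-8*x + y**2 + y*cos(x*y), x*(2*y + cos(x*y)), exp(z))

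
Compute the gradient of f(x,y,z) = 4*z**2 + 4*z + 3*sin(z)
(0, 0, 8*z + 3*cos(z) + 4)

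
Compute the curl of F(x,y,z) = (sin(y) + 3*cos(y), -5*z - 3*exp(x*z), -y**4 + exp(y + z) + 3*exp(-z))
(3*x*exp(x*z) - 4*y**3 + exp(y + z) + 5, 0, -3*z*exp(x*z) + 3*sin(y) - cos(y))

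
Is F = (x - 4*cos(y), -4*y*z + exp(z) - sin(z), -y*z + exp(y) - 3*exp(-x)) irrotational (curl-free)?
No, ∇×F = (4*y - z + exp(y) - exp(z) + cos(z), -3*exp(-x), -4*sin(y))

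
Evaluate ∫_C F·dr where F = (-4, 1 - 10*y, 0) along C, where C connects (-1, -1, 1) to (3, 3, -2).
-52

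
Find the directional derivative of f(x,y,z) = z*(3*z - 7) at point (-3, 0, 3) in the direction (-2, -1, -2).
-22/3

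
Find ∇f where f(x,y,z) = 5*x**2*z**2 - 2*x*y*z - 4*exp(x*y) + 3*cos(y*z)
(10*x*z**2 - 2*y*z - 4*y*exp(x*y), -2*x*z - 4*x*exp(x*y) - 3*z*sin(y*z), 10*x**2*z - 2*x*y - 3*y*sin(y*z))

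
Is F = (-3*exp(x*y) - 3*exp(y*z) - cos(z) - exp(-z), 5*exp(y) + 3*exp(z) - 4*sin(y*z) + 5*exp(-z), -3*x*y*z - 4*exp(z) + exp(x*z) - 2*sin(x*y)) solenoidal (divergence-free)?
No, ∇·F = -3*x*y + x*exp(x*z) - 3*y*exp(x*y) - 4*z*cos(y*z) + 5*exp(y) - 4*exp(z)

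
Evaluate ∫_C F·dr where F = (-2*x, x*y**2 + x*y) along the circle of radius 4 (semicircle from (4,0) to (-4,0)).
128/3 + 32*pi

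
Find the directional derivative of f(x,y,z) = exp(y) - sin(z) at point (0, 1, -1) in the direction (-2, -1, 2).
-E/3 - 2*cos(1)/3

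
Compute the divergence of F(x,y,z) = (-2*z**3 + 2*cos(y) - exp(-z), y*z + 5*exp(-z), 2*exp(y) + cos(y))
z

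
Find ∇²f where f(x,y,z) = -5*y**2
-10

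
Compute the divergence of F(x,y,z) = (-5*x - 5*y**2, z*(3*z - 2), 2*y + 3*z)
-2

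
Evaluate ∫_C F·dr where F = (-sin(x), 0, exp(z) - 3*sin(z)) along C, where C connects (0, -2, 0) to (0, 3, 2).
-4 + 3*cos(2) + exp(2)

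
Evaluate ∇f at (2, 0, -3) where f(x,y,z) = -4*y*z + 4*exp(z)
(0, 12, 4*exp(-3))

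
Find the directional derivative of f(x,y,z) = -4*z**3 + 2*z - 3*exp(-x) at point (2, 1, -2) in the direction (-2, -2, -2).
sqrt(3)*(-3 + 46*exp(2))*exp(-2)/3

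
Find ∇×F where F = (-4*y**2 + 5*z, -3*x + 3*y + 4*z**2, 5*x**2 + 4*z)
(-8*z, 5 - 10*x, 8*y - 3)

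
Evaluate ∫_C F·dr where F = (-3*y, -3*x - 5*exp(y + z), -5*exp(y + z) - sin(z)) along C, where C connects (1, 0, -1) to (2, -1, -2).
-cos(1) + cos(2) - 5*exp(-3) + 5*exp(-1) + 6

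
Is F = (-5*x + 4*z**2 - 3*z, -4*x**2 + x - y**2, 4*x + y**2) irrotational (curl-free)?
No, ∇×F = (2*y, 8*z - 7, 1 - 8*x)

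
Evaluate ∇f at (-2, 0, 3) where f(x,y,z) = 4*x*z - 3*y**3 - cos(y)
(12, 0, -8)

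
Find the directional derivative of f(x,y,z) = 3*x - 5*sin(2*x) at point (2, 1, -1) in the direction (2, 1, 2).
2 - 20*cos(4)/3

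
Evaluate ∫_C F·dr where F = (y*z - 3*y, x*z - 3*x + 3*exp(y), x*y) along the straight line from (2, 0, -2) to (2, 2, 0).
-15 + 3*exp(2)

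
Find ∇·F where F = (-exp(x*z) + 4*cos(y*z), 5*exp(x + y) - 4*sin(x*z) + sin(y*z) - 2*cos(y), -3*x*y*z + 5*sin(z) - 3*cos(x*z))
-3*x*y + 3*x*sin(x*z) - z*exp(x*z) + z*cos(y*z) + 5*exp(x + y) + 2*sin(y) + 5*cos(z)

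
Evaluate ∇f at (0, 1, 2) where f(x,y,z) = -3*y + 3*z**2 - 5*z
(0, -3, 7)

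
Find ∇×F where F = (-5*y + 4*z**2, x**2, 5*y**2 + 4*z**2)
(10*y, 8*z, 2*x + 5)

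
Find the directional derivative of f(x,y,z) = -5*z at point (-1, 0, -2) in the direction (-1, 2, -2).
10/3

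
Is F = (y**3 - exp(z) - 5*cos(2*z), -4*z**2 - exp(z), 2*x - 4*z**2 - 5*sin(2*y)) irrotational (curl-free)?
No, ∇×F = (8*z + exp(z) - 10*cos(2*y), -exp(z) + 10*sin(2*z) - 2, -3*y**2)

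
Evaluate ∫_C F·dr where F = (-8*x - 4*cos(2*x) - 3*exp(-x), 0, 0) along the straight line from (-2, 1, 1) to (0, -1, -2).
-3*exp(2) - 2*sin(4) + 19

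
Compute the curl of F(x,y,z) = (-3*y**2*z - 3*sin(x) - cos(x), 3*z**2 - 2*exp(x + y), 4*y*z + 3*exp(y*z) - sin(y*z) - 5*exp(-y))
((z*(3*exp(y*z) - cos(y*z) - 2)*exp(y) + 5)*exp(-y), -3*y**2, 6*y*z - 2*exp(x + y))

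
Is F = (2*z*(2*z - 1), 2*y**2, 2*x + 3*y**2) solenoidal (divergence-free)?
No, ∇·F = 4*y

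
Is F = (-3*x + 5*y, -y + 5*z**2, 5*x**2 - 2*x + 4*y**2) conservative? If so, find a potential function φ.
No, ∇×F = (8*y - 10*z, 2 - 10*x, -5) ≠ 0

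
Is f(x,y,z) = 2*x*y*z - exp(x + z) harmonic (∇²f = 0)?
No, ∇²f = -2*exp(x + z)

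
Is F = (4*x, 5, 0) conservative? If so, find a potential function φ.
Yes, F is conservative. φ = 2*x**2 + 5*y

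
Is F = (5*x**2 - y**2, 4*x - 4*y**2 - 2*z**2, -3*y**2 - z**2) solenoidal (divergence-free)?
No, ∇·F = 10*x - 8*y - 2*z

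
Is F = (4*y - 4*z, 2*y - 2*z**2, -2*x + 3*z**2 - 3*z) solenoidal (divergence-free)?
No, ∇·F = 6*z - 1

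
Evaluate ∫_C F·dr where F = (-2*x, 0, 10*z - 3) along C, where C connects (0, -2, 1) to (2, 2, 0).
-6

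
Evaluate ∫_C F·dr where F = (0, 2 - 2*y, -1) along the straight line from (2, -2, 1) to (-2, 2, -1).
10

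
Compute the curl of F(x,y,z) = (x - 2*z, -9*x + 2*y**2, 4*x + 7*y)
(7, -6, -9)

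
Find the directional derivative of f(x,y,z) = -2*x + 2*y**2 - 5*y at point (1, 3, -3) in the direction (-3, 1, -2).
13*sqrt(14)/14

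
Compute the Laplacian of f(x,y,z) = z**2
2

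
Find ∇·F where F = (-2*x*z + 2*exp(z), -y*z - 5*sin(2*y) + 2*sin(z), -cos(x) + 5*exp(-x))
-3*z - 10*cos(2*y)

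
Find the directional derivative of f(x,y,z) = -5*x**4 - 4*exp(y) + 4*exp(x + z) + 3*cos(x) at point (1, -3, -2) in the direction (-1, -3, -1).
sqrt(11)*(12 + (-8 + E*(3*sin(1) + 20))*exp(2))*exp(-3)/11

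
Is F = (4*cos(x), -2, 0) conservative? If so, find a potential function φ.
Yes, F is conservative. φ = -2*y + 4*sin(x)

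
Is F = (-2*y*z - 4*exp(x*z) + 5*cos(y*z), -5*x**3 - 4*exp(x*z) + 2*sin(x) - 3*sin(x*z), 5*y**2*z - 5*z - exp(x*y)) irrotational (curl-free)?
No, ∇×F = (-x*exp(x*y) + 4*x*exp(x*z) + 3*x*cos(x*z) + 10*y*z, -4*x*exp(x*z) + y*exp(x*y) - 5*y*sin(y*z) - 2*y, -15*x**2 - 4*z*exp(x*z) + 5*z*sin(y*z) - 3*z*cos(x*z) + 2*z + 2*cos(x))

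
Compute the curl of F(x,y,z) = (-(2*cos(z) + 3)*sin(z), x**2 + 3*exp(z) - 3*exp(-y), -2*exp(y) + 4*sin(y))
(-2*exp(y) - 3*exp(z) + 4*cos(y), -3*cos(z) - 2*cos(2*z), 2*x)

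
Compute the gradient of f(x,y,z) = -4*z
(0, 0, -4)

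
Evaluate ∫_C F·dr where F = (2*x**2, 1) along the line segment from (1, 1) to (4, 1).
42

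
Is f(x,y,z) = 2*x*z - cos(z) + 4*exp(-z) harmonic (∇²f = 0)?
No, ∇²f = cos(z) + 4*exp(-z)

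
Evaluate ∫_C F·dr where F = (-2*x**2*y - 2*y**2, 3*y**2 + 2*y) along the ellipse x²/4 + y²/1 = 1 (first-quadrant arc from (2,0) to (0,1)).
pi + 14/3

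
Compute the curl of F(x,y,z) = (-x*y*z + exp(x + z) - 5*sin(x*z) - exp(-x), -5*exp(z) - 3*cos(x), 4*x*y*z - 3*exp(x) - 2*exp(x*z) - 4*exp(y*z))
(4*x*z - 4*z*exp(y*z) + 5*exp(z), -x*y - 5*x*cos(x*z) - 4*y*z + 2*z*exp(x*z) + 3*exp(x) + exp(x + z), x*z + 3*sin(x))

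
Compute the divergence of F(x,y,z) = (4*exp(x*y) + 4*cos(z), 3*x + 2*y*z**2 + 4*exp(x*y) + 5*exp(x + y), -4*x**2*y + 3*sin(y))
4*x*exp(x*y) + 4*y*exp(x*y) + 2*z**2 + 5*exp(x + y)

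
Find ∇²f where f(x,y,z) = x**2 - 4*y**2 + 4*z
-6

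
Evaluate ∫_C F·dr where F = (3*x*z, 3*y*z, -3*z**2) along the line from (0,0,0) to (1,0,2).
-6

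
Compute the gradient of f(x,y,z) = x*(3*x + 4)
(6*x + 4, 0, 0)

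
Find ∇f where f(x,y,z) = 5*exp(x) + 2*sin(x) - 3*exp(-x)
(5*exp(x) + 2*cos(x) + 3*exp(-x), 0, 0)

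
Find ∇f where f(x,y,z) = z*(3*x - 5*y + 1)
(3*z, -5*z, 3*x - 5*y + 1)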